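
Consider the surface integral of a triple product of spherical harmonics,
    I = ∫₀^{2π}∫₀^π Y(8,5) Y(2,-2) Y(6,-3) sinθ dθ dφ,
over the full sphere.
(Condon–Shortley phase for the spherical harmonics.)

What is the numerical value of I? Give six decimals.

-0.226917

m-sum 0 ✓  L=16 even ✓  6≤6≤10 ✓
Π(2lᵢ+1) = 17×5×13 = 1105
triangle coeff Δ(8,2,6) = 1/30940
Σ_t [2,2]: t=2:+1/2073600 = 1/2073600
(3j)²=28/1105 [(8 2 6; 0 0 0)], sign=+1
Σ_t [0,0]: t=0:+1/52254720 = 1/52254720
(3j)²=11/476 [(8 2 6; 5 -2 -3)], sign=-1
⇒ 4πI² = 11/17
I = (-1)√(11/17/(4π)) = -0.22691696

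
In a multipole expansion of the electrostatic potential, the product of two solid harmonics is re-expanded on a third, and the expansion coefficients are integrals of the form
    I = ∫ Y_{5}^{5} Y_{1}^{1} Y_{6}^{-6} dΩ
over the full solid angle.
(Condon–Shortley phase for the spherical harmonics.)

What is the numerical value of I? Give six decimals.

Checks pass: Σm=0; 12 even; l₃=6∈[4,6].
(2·5+1)(2·1+1)(2·6+1) = 429
Δ: 0! 10! 2! / 13! → 1/858
sum: t=0:+1/14400 = 1/14400
3j²(5 1 6; 0 0 0) = Δ·Π!·Σ² = 6/143  (sign +1)
sum: t=0:+1/7257600 = 1/7257600
3j²(5 1 6; 5 1 -6) = Δ·Π!·Σ² = 1/13  (sign +1)
combine: 4πI² = 429·6/143·1/13 = 18/13
take √, sign +1: I = 0.33194004

0.331940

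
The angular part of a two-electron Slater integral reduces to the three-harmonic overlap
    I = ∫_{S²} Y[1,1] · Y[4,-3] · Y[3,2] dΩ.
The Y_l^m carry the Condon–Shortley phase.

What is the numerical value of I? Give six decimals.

m-sum 0 ✓  L=8 even ✓  3≤3≤5 ✓
Π(2lᵢ+1) = 3×9×7 = 189
triangle coeff Δ(1,4,3) = 1/252
Σ_t [1,1]: t=1:−1/36 = -1/36
(3j)²=4/63 [(1 4 3; 0 0 0)], sign=+1
Σ_t [0,0]: t=0:+1/240 = 1/240
(3j)²=1/12 [(1 4 3; 1 -3 2)], sign=-1
⇒ 4πI² = 1/1
I = (-1)√(1/1/(4π)) = -0.28209479

-0.282095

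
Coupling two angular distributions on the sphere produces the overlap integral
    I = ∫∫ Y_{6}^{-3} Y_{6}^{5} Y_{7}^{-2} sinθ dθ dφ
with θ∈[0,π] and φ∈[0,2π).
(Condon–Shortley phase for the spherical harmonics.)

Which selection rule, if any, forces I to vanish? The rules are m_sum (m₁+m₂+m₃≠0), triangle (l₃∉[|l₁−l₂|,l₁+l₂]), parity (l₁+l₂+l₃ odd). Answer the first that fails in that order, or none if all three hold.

m₁+m₂+m₃ = -3 + 5 − 2 = 0  ✓
triangle: |6−6|=0 ≤ l₃=7 ≤ 6+6=12  ✓
parity: l₁+l₂+l₃ = 19 is odd  ✗

parity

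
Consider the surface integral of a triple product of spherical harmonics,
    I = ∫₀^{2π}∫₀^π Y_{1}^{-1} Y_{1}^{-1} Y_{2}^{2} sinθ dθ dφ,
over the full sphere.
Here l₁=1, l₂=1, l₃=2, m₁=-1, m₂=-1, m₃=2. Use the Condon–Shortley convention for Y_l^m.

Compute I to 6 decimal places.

Checks pass: Σm=0; 4 even; l₃=2∈[0,2].
(2·1+1)(2·1+1)(2·2+1) = 45
Δ: 0! 2! 2! / 5! → 1/30
sum: t=0:+1/1 = 1/1
3j²(1 1 2; 0 0 0) = Δ·Π!·Σ² = 2/15  (sign +1)
sum: t=0:+1/4 = 1/4
3j²(1 1 2; -1 -1 2) = Δ·Π!·Σ² = 1/5  (sign +1)
combine: 4πI² = 45·2/15·1/5 = 6/5
take √, sign +1: I = 0.30901936

0.309019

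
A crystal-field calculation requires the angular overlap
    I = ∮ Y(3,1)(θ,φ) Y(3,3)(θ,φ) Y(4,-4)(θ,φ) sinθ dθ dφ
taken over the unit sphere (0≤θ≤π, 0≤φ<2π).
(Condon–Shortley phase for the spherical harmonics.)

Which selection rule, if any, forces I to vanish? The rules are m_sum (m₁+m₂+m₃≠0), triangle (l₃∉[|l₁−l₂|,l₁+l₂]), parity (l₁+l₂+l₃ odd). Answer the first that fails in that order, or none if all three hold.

none

Σmᵢ = 0  ✓
l₃∈[|l₁−l₂|,l₁+l₂]=[0,6], have l₃=4  ✓
Σlᵢ = 10 ⇒ even  ✓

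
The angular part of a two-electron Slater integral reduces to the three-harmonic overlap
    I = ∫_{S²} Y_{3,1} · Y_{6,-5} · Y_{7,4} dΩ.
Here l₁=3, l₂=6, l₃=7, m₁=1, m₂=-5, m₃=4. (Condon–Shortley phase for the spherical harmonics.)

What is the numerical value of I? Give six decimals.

Rules hold: Σm=0, L=16 even, 3≤7≤9.
N = 7·13·15 = 1365
Δ = 2!·4!·10!/17! = 1/2042040
Racah Σ t=0..2: t=0:+1/207360 t=1:−1/57600 t=2:+1/207360 = -1/129600
⇒ 3j(3 6 7; 0 0 0)² = 168/12155, sgn +1
Racah Σ t=0..1: t=0:+1/2903040 t=1:−1/21772800 = 13/43545600
⇒ 3j(3 6 7; 1 -5 4)² = 143/7140, sgn -1
4πI² = N·(3j₀)²·(3jₘ)² = 546/1445
I = -1·√(0.377855/4π) = -0.17340334

-0.173403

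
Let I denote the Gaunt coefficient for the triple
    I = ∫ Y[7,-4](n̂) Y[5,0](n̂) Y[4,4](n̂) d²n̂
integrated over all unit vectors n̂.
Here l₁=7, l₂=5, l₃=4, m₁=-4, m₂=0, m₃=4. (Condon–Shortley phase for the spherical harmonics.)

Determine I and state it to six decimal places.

-0.178703

Checks pass: Σm=0; 16 even; l₃=4∈[2,12].
(2·7+1)(2·5+1)(2·4+1) = 1485
Δ: 8! 6! 2! / 17! → 1/6126120
sum: t=3:−1/69120 t=4:+1/20736 t=5:−1/69120 = 1/51840
3j²(7 5 4; 0 0 0) = Δ·Π!·Σ² = 280/21879  (sign +1)
sum: t=5:−1/1036800 = -1/1036800
3j²(7 5 4; -4 0 4) = Δ·Π!·Σ² = 14/663  (sign -1)
combine: 4πI² = 1485·280/21879·14/663 = 19600/48841
take √, sign -1: I = -0.17870258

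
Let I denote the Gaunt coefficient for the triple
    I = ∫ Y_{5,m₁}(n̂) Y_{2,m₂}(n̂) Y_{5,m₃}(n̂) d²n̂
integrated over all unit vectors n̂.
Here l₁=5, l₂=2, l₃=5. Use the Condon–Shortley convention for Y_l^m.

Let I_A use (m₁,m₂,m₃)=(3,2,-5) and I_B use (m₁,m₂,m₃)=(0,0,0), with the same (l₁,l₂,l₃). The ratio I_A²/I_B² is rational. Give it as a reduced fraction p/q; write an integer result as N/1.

3/10

l's match ⇒ only the (l;m) 3-j factors differ between A and B.
A: triangle coeff Δ(5,2,5) = 1/38610; Σ_t [2,2]: t=2:+1/161280 = 1/161280; (3j)²=1/143 [(5 2 5; 3 2 -5)], sign=+1
B: triangle coeff Δ(5,2,5) = 1/38610; Σ_t [0,2]: t=0:+1/2880 t=1:−1/576 t=2:+1/2880 = -1/960; (3j)²=10/429 [(5 2 5; 0 0 0)], sign=+1
I_A²/I_B² = (1/143)/(10/429) = 3/10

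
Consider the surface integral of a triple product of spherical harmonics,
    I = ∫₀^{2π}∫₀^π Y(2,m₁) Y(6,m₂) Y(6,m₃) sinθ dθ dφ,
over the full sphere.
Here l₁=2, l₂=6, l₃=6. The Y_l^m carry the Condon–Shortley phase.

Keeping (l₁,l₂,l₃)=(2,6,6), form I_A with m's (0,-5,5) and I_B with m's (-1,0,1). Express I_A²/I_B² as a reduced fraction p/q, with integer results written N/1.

121/7

Shared (l₁,l₂,l₃)=(2,6,6): N and (l;000)² cancel in I_A²/I_B².
A: Δ = 2!·2!·10!/15! = 1/90090; Racah Σ t=0..1: t=0:+1/1451520 t=1:−1/3628800 = 1/2419200; ⇒ 3j(2 6 6; 0 -5 5)² = 11/910, sgn -1
B: Δ = 2!·2!·10!/15! = 1/90090; Racah Σ t=1..2: t=1:−1/28800 t=2:+1/34560 = -1/172800; ⇒ 3j(2 6 6; -1 0 1)² = 1/1430, sgn +1
I_A²/I_B² = (11/910)/(1/1430) = 121/7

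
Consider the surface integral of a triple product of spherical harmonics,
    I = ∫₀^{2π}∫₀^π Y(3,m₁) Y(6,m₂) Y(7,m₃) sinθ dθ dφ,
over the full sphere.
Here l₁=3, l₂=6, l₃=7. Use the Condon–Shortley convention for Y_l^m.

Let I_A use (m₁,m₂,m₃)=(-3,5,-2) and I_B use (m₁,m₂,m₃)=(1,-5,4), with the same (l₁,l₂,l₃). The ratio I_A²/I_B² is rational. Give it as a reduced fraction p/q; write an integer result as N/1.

Shared (l₁,l₂,l₃)=(3,6,7): N and (l;000)² cancel in I_A²/I_B².
A: Δ = 2!·4!·10!/17! = 1/2042040; Racah Σ t=2..2: t=2:+1/17418240 = 1/17418240; ⇒ 3j(3 6 7; -3 5 -2)² = 25/12376, sgn -1
B: Δ = 2!·4!·10!/17! = 1/2042040; Racah Σ t=0..1: t=0:+1/2903040 t=1:−1/21772800 = 13/43545600; ⇒ 3j(3 6 7; 1 -5 4)² = 143/7140, sgn -1
I_A²/I_B² = (25/12376)/(143/7140) = 375/3718

375/3718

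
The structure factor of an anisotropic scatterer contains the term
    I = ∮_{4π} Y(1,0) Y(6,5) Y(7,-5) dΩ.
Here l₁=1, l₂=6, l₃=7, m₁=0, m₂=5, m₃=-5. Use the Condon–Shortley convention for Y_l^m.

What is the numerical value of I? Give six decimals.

Rules hold: Σm=0, L=14 even, 5≤7≤7.
N = 3·13·15 = 585
Δ = 0!·2!·12!/15! = 1/1365
Racah Σ t=0..0: t=0:+1/518400 = 1/518400
⇒ 3j(1 6 7; 0 0 0)² = 7/195, sgn -1
Racah Σ t=0..0: t=0:+1/39916800 = 1/39916800
⇒ 3j(1 6 7; 0 5 -5)² = 8/455, sgn +1
4πI² = N·(3j₀)²·(3jₘ)² = 24/65
I = -1·√(0.369231/4π) = -0.17141310

-0.171413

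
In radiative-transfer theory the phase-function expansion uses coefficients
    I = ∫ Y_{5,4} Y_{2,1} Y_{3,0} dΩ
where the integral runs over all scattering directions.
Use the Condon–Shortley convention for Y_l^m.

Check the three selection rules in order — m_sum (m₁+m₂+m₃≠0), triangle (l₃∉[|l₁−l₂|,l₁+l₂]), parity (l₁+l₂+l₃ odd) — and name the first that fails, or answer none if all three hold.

azimuthal sum: 4 + 1 + 0 = 5  ✗
3 ≤ 3 ≤ 7 (triangle on l)
L = 5 + 2 + 3 = 10 (even)

m_sum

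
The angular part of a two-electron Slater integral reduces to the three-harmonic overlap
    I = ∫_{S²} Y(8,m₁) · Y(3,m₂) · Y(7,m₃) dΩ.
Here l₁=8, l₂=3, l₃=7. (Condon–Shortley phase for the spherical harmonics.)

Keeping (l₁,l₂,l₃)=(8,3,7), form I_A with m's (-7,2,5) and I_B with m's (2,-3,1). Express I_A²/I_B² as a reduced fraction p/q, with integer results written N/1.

Same 8,3,7: normalisation and zero-m 3j drop out of the ratio.
A: Δ: 4! 12! 2! / 19! → 1/5290740; sum: t=3:−1/5748019200 t=4:+1/958003200 = 1/1149603840; 3j²(8 3 7; -7 2 5) = Δ·Π!·Σ² = 125/5814  (sign +1)
B: Δ: 4! 12! 2! / 19! → 1/5290740; sum: t=0:+1/24883200 = 1/24883200; 3j²(8 3 7; 2 -3 1) = Δ·Π!·Σ² = 70/4199  (sign +1)
I_A²/I_B² = (125/5814)/(70/4199) = 325/252

325/252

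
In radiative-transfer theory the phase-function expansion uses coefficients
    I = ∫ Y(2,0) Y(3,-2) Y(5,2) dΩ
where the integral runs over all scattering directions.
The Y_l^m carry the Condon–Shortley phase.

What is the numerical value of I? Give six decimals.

Rules hold: Σm=0, L=10 even, 1≤5≤5.
N = 5·7·11 = 385
Δ = 0!·4!·6!/11! = 1/2310
Racah Σ t=0..0: t=0:+1/144 = 1/144
⇒ 3j(2 3 5; 0 0 0)² = 10/231, sgn -1
Racah Σ t=0..0: t=0:+1/480 = 1/480
⇒ 3j(2 3 5; 0 -2 2)² = 3/110, sgn -1
4πI² = N·(3j₀)²·(3jₘ)² = 5/11
I = +1·√(0.454545/4π) = 0.19018827

0.190188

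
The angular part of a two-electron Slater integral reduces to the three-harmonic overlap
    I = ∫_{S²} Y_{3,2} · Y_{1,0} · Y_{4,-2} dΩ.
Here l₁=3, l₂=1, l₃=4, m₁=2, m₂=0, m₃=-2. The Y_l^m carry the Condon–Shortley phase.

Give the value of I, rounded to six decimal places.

0.213244

m-sum 0 ✓  L=8 even ✓  2≤4≤4 ✓
Π(2lᵢ+1) = 7×3×9 = 189
triangle coeff Δ(3,1,4) = 1/252
Σ_t [0,0]: t=0:+1/36 = 1/36
(3j)²=4/63 [(3 1 4; 0 0 0)], sign=+1
Σ_t [0,0]: t=0:+1/120 = 1/120
(3j)²=1/21 [(3 1 4; 2 0 -2)], sign=+1
⇒ 4πI² = 4/7
I = (+1)√(4/7/(4π)) = 0.21324362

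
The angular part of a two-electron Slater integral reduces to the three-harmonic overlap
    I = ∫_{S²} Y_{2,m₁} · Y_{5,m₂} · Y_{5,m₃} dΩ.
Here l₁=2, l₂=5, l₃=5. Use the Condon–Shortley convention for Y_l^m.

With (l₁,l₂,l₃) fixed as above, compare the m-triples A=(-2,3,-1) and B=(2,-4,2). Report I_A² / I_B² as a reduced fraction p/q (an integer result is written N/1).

14/9

l's match ⇒ only the (l;m) 3-j factors differ between A and B.
A: triangle coeff Δ(2,5,5) = 1/38610; Σ_t [2,2]: t=2:+1/5760 = 1/5760; (3j)²=56/2145 [(2 5 5; -2 3 -1)], sign=+1
B: triangle coeff Δ(2,5,5) = 1/38610; Σ_t [0,0]: t=0:+1/20160 = 1/20160; (3j)²=12/715 [(2 5 5; 2 -4 2)], sign=-1
I_A²/I_B² = (56/2145)/(12/715) = 14/9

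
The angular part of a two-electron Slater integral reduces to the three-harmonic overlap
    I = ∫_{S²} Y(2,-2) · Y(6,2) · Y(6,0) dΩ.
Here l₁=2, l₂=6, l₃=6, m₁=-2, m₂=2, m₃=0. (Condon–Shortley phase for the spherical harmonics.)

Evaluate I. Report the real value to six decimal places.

-0.191909

Rules hold: Σm=0, L=14 even, 4≤6≤8.
N = 5·13·13 = 845
Δ = 2!·2!·10!/15! = 1/90090
Racah Σ t=0..2: t=0:+1/69120 t=1:−1/14400 t=2:+1/69120 = -7/172800
⇒ 3j(2 6 6; 0 0 0)² = 14/715, sgn -1
Racah Σ t=2..2: t=2:+1/69120 = 1/69120
⇒ 3j(2 6 6; -2 2 0)² = 4/143, sgn +1
4πI² = N·(3j₀)²·(3jₘ)² = 56/121
I = -1·√(0.46281/4π) = -0.19190947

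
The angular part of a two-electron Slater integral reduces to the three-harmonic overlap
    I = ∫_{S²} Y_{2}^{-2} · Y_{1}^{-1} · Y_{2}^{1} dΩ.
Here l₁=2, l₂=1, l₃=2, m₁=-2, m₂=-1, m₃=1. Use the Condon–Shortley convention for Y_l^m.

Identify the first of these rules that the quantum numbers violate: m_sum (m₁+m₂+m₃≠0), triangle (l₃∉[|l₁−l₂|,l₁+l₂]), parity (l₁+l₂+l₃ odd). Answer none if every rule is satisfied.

azimuthal sum: -2 − 1 + 1 = -2  ✗
1 ≤ 2 ≤ 3 (triangle on l)
L = 2 + 1 + 2 = 5 (odd)

m_sum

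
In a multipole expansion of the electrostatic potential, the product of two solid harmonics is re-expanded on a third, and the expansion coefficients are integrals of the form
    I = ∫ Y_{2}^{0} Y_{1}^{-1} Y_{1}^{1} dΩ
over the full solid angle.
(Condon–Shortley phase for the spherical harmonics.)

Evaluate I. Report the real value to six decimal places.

m-sum 0 ✓  L=4 even ✓  1≤1≤3 ✓
Π(2lᵢ+1) = 5×3×3 = 45
triangle coeff Δ(2,1,1) = 1/30
Σ_t [1,1]: t=1:−1/1 = -1/1
(3j)²=2/15 [(2 1 1; 0 0 0)], sign=+1
Σ_t [0,0]: t=0:+1/4 = 1/4
(3j)²=1/30 [(2 1 1; 0 -1 1)], sign=+1
⇒ 4πI² = 1/5
I = (+1)√(1/5/(4π)) = 0.12615663

0.126157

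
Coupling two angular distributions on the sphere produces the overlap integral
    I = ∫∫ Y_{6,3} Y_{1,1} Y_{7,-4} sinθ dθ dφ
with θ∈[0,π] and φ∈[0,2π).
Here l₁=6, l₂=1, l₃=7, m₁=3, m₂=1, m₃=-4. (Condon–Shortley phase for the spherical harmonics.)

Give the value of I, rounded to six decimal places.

m-sum 0 ✓  L=14 even ✓  5≤7≤7 ✓
Π(2lᵢ+1) = 13×3×15 = 585
triangle coeff Δ(6,1,7) = 1/1365
Σ_t [0,0]: t=0:+1/518400 = 1/518400
(3j)²=7/195 [(6 1 7; 0 0 0)], sign=-1
Σ_t [0,0]: t=0:+1/4354560 = 1/4354560
(3j)²=11/273 [(6 1 7; 3 1 -4)], sign=-1
⇒ 4πI² = 11/13
I = (+1)√(11/13/(4π)) = 0.25948947

0.259489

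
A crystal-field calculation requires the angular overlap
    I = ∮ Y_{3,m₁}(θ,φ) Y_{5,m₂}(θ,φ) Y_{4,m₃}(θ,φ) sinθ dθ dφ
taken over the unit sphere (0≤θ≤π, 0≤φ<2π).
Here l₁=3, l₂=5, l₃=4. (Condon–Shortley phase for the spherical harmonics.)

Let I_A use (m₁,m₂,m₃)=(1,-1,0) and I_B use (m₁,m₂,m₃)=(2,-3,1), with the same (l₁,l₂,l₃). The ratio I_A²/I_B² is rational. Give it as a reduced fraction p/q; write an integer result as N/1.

l's match ⇒ only the (l;m) 3-j factors differ between A and B.
A: triangle coeff Δ(3,5,4) = 1/180180; Σ_t [0,2]: t=0:+1/2304 t=1:−1/216 t=2:+1/384 = -11/6912; (3j)²=11/1638 [(3 5 4; 1 -1 0)], sign=-1
B: triangle coeff Δ(3,5,4) = 1/180180; Σ_t [0,1]: t=0:+1/1152 t=1:−1/1440 = 1/5760; (3j)²=1/858 [(3 5 4; 2 -3 1)], sign=-1
I_A²/I_B² = (11/1638)/(1/858) = 121/21

121/21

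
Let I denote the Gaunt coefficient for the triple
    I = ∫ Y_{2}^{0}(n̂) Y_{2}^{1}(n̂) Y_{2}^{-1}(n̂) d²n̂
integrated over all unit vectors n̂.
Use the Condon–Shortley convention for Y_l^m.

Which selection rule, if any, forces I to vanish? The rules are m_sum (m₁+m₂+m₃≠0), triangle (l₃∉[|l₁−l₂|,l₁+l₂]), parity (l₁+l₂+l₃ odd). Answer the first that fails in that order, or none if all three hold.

none

Σmᵢ = 0  ✓
l₃∈[|l₁−l₂|,l₁+l₂]=[0,4], have l₃=2  ✓
Σlᵢ = 6 ⇒ even  ✓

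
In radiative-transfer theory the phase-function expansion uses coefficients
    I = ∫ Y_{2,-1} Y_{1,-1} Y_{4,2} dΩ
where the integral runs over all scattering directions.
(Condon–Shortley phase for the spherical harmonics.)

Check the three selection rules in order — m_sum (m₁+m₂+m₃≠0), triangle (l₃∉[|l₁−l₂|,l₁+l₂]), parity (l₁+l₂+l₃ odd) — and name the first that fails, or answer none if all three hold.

triangle

azimuthal sum: -1 − 1 + 2 = 0  ✓
1 ≤ 4 ≤ 3 (triangle on l)  ✗
L = 2 + 1 + 4 = 7 (odd)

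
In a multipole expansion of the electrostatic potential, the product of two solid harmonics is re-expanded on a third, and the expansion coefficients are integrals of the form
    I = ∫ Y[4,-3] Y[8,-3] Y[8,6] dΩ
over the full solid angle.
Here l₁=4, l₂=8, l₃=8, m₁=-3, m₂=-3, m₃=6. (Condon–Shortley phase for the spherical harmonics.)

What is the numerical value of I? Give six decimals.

-0.157235

Rules hold: Σm=0, L=20 even, 4≤8≤12.
N = 9·17·17 = 2601
Δ = 4!·4!·12!/21! = 1/185175900
Racah Σ t=0..4: t=0:+1/557383680 t=1:−1/21772800 t=2:+1/8294400 t=3:−1/21772800 t=4:+1/557383680 = 1/30965760
⇒ 3j(4 8 8; 0 0 0)² = 36/4199, sgn +1
Racah Σ t=3..4: t=3:−1/1045094400 t=4:+1/5748019200 = -1/1277337600
⇒ 3j(4 8 8; -3 -3 6)² = 9/646, sgn -1
4πI² = N·(3j₀)²·(3jₘ)² = 1458/4693
I = -1·√(0.310675/4π) = -0.15723476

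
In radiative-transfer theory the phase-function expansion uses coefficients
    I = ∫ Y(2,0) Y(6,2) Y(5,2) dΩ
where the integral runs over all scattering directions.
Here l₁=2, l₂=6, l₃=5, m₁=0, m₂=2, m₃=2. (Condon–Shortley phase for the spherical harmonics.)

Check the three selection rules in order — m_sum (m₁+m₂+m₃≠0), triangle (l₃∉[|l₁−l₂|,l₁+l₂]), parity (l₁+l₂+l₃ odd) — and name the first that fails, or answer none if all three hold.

azimuthal sum: 0 + 2 + 2 = 4  ✗
4 ≤ 5 ≤ 8 (triangle on l)
L = 2 + 6 + 5 = 13 (odd)

m_sum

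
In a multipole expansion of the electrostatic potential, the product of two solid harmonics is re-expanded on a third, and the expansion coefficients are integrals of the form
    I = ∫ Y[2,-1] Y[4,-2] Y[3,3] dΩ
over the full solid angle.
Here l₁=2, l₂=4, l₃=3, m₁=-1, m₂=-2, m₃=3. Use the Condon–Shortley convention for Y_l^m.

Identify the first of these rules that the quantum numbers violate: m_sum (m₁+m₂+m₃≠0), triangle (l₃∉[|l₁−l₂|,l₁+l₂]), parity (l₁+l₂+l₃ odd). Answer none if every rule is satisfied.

parity

Σmᵢ = 0  ✓
l₃∈[|l₁−l₂|,l₁+l₂]=[2,6], have l₃=3  ✓
Σlᵢ = 9 ⇒ odd  ✗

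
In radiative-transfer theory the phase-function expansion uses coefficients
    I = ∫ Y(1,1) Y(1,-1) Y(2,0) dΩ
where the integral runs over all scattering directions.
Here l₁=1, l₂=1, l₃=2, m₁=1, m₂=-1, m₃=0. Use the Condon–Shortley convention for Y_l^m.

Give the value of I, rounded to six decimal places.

0.126157

Checks pass: Σm=0; 4 even; l₃=2∈[0,2].
(2·1+1)(2·1+1)(2·2+1) = 45
Δ: 0! 2! 2! / 5! → 1/30
sum: t=0:+1/1 = 1/1
3j²(1 1 2; 0 0 0) = Δ·Π!·Σ² = 2/15  (sign +1)
sum: t=0:+1/4 = 1/4
3j²(1 1 2; 1 -1 0) = Δ·Π!·Σ² = 1/30  (sign +1)
combine: 4πI² = 45·2/15·1/30 = 1/5
take √, sign +1: I = 0.12615663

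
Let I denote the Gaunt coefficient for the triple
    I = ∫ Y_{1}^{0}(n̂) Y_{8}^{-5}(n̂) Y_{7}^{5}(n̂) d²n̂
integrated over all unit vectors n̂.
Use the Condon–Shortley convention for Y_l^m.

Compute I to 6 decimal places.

Checks pass: Σm=0; 16 even; l₃=7∈[7,9].
(2·1+1)(2·8+1)(2·7+1) = 765
Δ: 2! 0! 14! / 17! → 1/2040
sum: t=1:−1/25401600 = -1/25401600
3j²(1 8 7; 0 0 0) = Δ·Π!·Σ² = 8/255  (sign +1)
sum: t=1:−1/958003200 = -1/958003200
3j²(1 8 7; 0 -5 5) = Δ·Π!·Σ² = 13/680  (sign -1)
combine: 4πI² = 765·8/255·13/680 = 39/85
take √, sign -1: I = -0.19108118

-0.191081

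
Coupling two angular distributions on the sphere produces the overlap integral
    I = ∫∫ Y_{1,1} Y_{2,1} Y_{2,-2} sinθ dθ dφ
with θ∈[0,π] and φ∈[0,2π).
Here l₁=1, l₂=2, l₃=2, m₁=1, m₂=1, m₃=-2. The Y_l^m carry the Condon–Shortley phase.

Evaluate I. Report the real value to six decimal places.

L=5 odd ⇒ parity kills the (l;000) factor ⇒ I = 0

0.000000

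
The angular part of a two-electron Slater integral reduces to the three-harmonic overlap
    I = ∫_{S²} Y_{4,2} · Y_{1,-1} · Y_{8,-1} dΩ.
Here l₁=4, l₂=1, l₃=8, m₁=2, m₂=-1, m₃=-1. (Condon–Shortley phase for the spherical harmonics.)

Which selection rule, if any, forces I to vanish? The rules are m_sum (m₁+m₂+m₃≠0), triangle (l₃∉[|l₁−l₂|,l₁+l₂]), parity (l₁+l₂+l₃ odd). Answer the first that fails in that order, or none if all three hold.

Σmᵢ = 0  ✓
l₃∈[|l₁−l₂|,l₁+l₂]=[3,5], have l₃=8  ✗
Σlᵢ = 13 ⇒ odd

triangle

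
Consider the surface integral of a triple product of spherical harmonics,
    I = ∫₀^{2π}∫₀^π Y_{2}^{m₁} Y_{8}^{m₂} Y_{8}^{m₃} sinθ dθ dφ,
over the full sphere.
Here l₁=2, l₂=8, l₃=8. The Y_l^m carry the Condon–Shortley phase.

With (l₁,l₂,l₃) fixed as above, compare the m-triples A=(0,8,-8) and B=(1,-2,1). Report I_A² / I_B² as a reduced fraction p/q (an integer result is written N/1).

l's match ⇒ only the (l;m) 3-j factors differ between A and B.
A: triangle coeff Δ(2,8,8) = 1/348840; Σ_t [2,2]: t=2:+1/348713164800 = 1/348713164800; (3j)²=40/969 [(2 8 8; 0 8 -8)], sign=+1
B: triangle coeff Δ(2,8,8) = 1/348840; Σ_t [0,1]: t=0:+1/58060800 t=1:−1/87091200 = 1/174182400; (3j)²=7/2584 [(2 8 8; 1 -2 1)], sign=-1
I_A²/I_B² = (40/969)/(7/2584) = 320/21

320/21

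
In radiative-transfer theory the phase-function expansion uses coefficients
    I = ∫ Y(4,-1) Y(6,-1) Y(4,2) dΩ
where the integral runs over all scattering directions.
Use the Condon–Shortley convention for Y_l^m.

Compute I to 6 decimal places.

m-sum 0 ✓  L=14 even ✓  2≤4≤10 ✓
Π(2lᵢ+1) = 9×13×9 = 1053
triangle coeff Δ(4,6,4) = 1/1261260
Σ_t [2,4]: t=2:+1/4608 t=3:−1/1296 t=4:+1/4608 = -7/20736
(3j)²=20/1287 [(4 6 4; 0 0 0)], sign=-1
Σ_t [3,5]: t=3:−1/3456 t=4:+1/5760 t=5:−1/172800 = -7/57600
(3j)²=21/2860 [(4 6 4; -1 -1 2)], sign=-1
⇒ 4πI² = 189/1573
I = (+1)√(189/1573/(4π)) = 0.09778261

0.097783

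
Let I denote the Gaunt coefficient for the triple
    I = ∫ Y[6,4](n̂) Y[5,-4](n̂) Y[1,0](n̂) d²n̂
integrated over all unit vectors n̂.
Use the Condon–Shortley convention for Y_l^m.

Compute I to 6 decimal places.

0.182727

Checks pass: Σm=0; 12 even; l₃=1∈[1,11].
(2·6+1)(2·5+1)(2·1+1) = 429
Δ: 10! 2! 0! / 13! → 1/858
sum: t=5:−1/14400 = -1/14400
3j²(6 5 1; 0 0 0) = Δ·Π!·Σ² = 6/143  (sign +1)
sum: t=1:−1/362880 = -1/362880
3j²(6 5 1; 4 -4 0) = Δ·Π!·Σ² = 10/429  (sign +1)
combine: 4πI² = 429·6/143·10/429 = 60/143
take √, sign +1: I = 0.18272698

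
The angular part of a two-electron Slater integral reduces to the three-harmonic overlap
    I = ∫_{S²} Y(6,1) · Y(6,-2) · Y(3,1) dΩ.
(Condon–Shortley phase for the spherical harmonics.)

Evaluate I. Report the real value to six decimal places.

Σlᵢ=15 odd — θ-integrand is odd under cosθ→−cosθ; I=0

0.000000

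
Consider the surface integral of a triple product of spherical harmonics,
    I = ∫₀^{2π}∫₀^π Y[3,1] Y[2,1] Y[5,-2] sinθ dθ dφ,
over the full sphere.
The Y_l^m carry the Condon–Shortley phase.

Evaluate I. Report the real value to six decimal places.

Rules hold: Σm=0, L=10 even, 1≤5≤5.
N = 7·5·11 = 385
Δ = 0!·6!·4!/11! = 1/2310
Racah Σ t=0..0: t=0:+1/144 = 1/144
⇒ 3j(3 2 5; 0 0 0)² = 10/231, sgn -1
Racah Σ t=0..0: t=0:+1/288 = 1/288
⇒ 3j(3 2 5; 1 1 -2)² = 1/22, sgn -1
4πI² = N·(3j₀)²·(3jₘ)² = 25/33
I = +1·√(0.757576/4π) = 0.24553200

0.245532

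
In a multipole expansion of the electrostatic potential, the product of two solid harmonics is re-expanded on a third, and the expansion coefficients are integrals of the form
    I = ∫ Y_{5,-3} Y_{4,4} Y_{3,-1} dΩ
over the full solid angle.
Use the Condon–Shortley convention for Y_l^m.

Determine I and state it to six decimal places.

Rules hold: Σm=0, L=12 even, 1≤3≤9.
N = 11·9·7 = 693
Δ = 6!·4!·2!/13! = 1/180180
Racah Σ t=2..4: t=2:+1/576 t=3:−1/144 t=4:+1/576 = -1/288
⇒ 3j(5 4 3; 0 0 0)² = 20/1001, sgn +1
Racah Σ t=6..6: t=6:+1/5760 = 1/5760
⇒ 3j(5 4 3; -3 4 -1)² = 56/2145, sgn +1
4πI² = N·(3j₀)²·(3jₘ)² = 672/1859
I = +1·√(0.361485/4π) = 0.16960553

0.169606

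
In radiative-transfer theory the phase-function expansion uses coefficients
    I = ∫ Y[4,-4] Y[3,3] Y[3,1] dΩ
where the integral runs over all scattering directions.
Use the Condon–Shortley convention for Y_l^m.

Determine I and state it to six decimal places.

-0.166198

Checks pass: Σm=0; 10 even; l₃=3∈[1,7].
(2·4+1)(2·3+1)(2·3+1) = 441
Δ: 4! 4! 2! / 11! → 1/34650
sum: t=1:−1/72 t=2:+1/16 t=3:−1/72 = 5/144
3j²(4 3 3; 0 0 0) = Δ·Π!·Σ² = 2/77  (sign -1)
sum: t=4:+1/1152 = 1/1152
3j²(4 3 3; -4 3 1) = Δ·Π!·Σ² = 1/33  (sign +1)
combine: 4πI² = 441·2/77·1/33 = 42/121
take √, sign -1: I = -0.16619847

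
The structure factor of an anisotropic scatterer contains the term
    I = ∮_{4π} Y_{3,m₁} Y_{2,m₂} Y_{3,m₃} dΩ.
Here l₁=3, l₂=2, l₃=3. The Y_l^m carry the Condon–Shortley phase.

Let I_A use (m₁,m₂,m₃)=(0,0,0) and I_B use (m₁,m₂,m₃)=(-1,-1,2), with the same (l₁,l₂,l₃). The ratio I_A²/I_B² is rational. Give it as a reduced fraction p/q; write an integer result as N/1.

l's match ⇒ only the (l;m) 3-j factors differ between A and B.
A: triangle coeff Δ(3,2,3) = 1/3780; Σ_t [0,2]: t=0:+1/24 t=1:−1/4 t=2:+1/24 = -1/6; (3j)²=4/105 [(3 2 3; 0 0 0)], sign=+1
B: triangle coeff Δ(3,2,3) = 1/3780; Σ_t [0,1]: t=0:+1/48 t=1:−1/12 = -1/16; (3j)²=1/28 [(3 2 3; -1 -1 2)], sign=+1
I_A²/I_B² = (4/105)/(1/28) = 16/15

16/15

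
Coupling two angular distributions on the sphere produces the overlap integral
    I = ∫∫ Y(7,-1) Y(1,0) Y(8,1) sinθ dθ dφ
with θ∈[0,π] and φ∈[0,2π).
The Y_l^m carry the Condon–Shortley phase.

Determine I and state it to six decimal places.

-0.242860

Rules hold: Σm=0, L=16 even, 6≤8≤8.
N = 15·3·17 = 765
Δ = 0!·14!·2!/17! = 1/2040
Racah Σ t=0..0: t=0:+1/25401600 = 1/25401600
⇒ 3j(7 1 8; 0 0 0)² = 8/255, sgn +1
Racah Σ t=0..0: t=0:+1/29030400 = 1/29030400
⇒ 3j(7 1 8; -1 0 1)² = 21/680, sgn -1
4πI² = N·(3j₀)²·(3jₘ)² = 63/85
I = -1·√(0.741176/4π) = -0.24285994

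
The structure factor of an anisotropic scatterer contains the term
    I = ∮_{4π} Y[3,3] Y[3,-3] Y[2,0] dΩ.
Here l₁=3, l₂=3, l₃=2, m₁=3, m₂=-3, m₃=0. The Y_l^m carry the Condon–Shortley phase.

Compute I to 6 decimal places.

Rules hold: Σm=0, L=8 even, 0≤2≤6.
N = 7·7·5 = 245
Δ = 4!·2!·2!/9! = 1/3780
Racah Σ t=1..3: t=1:−1/24 t=2:+1/4 t=3:−1/24 = 1/6
⇒ 3j(3 3 2; 0 0 0)² = 4/105, sgn +1
Racah Σ t=0..0: t=0:+1/96 = 1/96
⇒ 3j(3 3 2; 3 -3 0)² = 5/84, sgn +1
4πI² = N·(3j₀)²·(3jₘ)² = 5/9
I = +1·√(0.555556/4π) = 0.21026104

0.210261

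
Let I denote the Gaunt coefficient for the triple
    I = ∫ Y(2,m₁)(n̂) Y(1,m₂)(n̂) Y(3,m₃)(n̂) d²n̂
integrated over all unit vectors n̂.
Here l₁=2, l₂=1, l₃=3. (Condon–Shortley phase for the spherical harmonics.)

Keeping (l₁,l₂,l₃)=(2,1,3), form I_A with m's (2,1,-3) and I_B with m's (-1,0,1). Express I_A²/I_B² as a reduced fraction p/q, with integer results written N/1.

Same 2,1,3: normalisation and zero-m 3j drop out of the ratio.
A: Δ: 0! 4! 2! / 7! → 1/105; sum: t=0:+1/48 = 1/48; 3j²(2 1 3; 2 1 -3) = Δ·Π!·Σ² = 1/7  (sign +1)
B: Δ: 0! 4! 2! / 7! → 1/105; sum: t=0:+1/6 = 1/6; 3j²(2 1 3; -1 0 1) = Δ·Π!·Σ² = 8/105  (sign +1)
I_A²/I_B² = (1/7)/(8/105) = 15/8

15/8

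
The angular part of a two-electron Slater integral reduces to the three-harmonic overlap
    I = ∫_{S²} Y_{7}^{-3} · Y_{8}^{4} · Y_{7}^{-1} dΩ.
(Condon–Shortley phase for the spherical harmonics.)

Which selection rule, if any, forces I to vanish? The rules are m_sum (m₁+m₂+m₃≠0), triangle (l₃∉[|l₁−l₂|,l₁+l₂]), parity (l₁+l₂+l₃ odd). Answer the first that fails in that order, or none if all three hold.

none

Σmᵢ = 0  ✓
l₃∈[|l₁−l₂|,l₁+l₂]=[1,15], have l₃=7  ✓
Σlᵢ = 22 ⇒ even  ✓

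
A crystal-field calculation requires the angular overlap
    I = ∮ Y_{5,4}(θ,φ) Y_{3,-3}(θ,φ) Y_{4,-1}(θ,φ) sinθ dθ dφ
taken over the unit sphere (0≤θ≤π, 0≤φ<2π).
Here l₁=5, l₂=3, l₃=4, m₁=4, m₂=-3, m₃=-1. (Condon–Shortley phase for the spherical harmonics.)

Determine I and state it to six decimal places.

-0.186208

m-sum 0 ✓  L=12 even ✓  2≤4≤8 ✓
Π(2lᵢ+1) = 11×7×9 = 693
triangle coeff Δ(5,3,4) = 1/180180
Σ_t [1,3]: t=1:−1/576 t=2:+1/144 t=3:−1/576 = 1/288
(3j)²=20/1001 [(5 3 4; 0 0 0)], sign=+1
Σ_t [0,0]: t=0:+1/5760 = 1/5760
(3j)²=9/286 [(5 3 4; 4 -3 -1)], sign=-1
⇒ 4πI² = 810/1859
I = (-1)√(810/1859/(4π)) = -0.18620781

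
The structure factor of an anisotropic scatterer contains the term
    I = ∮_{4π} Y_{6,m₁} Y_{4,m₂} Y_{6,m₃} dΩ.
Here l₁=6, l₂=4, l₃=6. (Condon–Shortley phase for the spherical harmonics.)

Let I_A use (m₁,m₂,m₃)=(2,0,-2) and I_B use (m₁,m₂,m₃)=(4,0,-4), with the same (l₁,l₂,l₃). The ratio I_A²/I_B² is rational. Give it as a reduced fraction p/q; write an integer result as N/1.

l's match ⇒ only the (l;m) 3-j factors differ between A and B.
A: triangle coeff Δ(6,4,6) = 1/15315300; Σ_t [0,4]: t=0:+1/331776 t=1:−1/25920 t=2:+1/23040 t=3:−1/181440 t=4:+1/23224320 = 11/4644864; (3j)²=11/55692 [(6 4 6; 2 0 -2)], sign=+1
B: triangle coeff Δ(6,4,6) = 1/15315300; Σ_t [0,2]: t=0:+1/829440 t=1:−1/181440 t=2:+1/645120 = -1/362880; (3j)²=256/17017 [(6 4 6; 4 0 -4)], sign=-1
I_A²/I_B² = (11/55692)/(256/17017) = 121/9216

121/9216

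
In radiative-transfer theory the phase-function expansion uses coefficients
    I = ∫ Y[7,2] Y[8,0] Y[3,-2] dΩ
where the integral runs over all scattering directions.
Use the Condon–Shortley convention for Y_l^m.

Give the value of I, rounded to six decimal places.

-0.156733

Rules hold: Σm=0, L=18 even, 1≤3≤15.
N = 15·17·7 = 1785
Δ = 12!·2!·4!/19! = 1/5290740
Racah Σ t=5..7: t=5:−1/7257600 t=6:+1/2073600 t=7:−1/7257600 = 1/4838400
⇒ 3j(7 8 3; 0 0 0)² = 252/20995, sgn -1
Racah Σ t=4..5: t=4:+1/23224320 t=5:−1/7257600 = -11/116121600
⇒ 3j(7 8 3; 2 0 -2)² = 121/8398, sgn +1
4πI² = N·(3j₀)²·(3jₘ)² = 320166/1037153
I = -1·√(0.308697/4π) = -0.15673329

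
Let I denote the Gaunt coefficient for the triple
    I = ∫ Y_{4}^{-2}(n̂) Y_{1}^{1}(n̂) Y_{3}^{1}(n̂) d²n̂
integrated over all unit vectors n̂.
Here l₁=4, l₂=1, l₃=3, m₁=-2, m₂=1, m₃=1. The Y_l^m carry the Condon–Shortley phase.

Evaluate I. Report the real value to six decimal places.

0.238414

Checks pass: Σm=0; 8 even; l₃=3∈[3,5].
(2·4+1)(2·1+1)(2·3+1) = 189
Δ: 2! 6! 0! / 9! → 1/252
sum: t=1:−1/36 = -1/36
3j²(4 1 3; 0 0 0) = Δ·Π!·Σ² = 4/63  (sign +1)
sum: t=2:+1/96 = 1/96
3j²(4 1 3; -2 1 1) = Δ·Π!·Σ² = 5/84  (sign +1)
combine: 4πI² = 189·4/63·5/84 = 5/7
take √, sign +1: I = 0.23841361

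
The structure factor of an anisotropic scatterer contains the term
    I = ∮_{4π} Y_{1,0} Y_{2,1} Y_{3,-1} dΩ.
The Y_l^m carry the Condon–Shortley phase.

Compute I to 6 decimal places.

m-sum 0 ✓  L=6 even ✓  1≤3≤3 ✓
Π(2lᵢ+1) = 3×5×7 = 105
triangle coeff Δ(1,2,3) = 1/105
Σ_t [0,0]: t=0:+1/4 = 1/4
(3j)²=3/35 [(1 2 3; 0 0 0)], sign=-1
Σ_t [0,0]: t=0:+1/6 = 1/6
(3j)²=8/105 [(1 2 3; 0 1 -1)], sign=+1
⇒ 4πI² = 24/35
I = (-1)√(24/35/(4π)) = -0.23359668

-0.233597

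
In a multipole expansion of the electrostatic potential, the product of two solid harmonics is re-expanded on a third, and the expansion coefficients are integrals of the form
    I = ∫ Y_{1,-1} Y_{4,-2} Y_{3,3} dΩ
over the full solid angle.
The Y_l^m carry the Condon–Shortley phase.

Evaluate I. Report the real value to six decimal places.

0.061558

Checks pass: Σm=0; 8 even; l₃=3∈[3,5].
(2·1+1)(2·4+1)(2·3+1) = 189
Δ: 2! 0! 6! / 9! → 1/252
sum: t=1:−1/36 = -1/36
3j²(1 4 3; 0 0 0) = Δ·Π!·Σ² = 4/63  (sign +1)
sum: t=2:+1/1440 = 1/1440
3j²(1 4 3; -1 -2 3) = Δ·Π!·Σ² = 1/252  (sign +1)
combine: 4πI² = 189·4/63·1/252 = 1/21
take √, sign +1: I = 0.06155813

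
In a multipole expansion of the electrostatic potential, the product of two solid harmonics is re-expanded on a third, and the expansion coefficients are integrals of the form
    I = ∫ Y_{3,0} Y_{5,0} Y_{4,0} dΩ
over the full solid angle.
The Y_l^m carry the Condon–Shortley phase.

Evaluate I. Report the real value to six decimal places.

Rules hold: Σm=0, L=12 even, 2≤4≤8.
N = 7·11·9 = 693
Δ = 4!·2!·6!/13! = 1/180180
Racah Σ t=1..3: t=1:−1/576 t=2:+1/144 t=3:−1/576 = 1/288
⇒ 3j(3 5 4; 0 0 0)² = 20/1001, sgn +1
(m-triple is (0,0,0) — same symbol as above.)
4πI² = N·(3j₀)²·(3jₘ)² = 3600/13013
I = +1·√(0.276646/4π) = 0.14837393

0.148374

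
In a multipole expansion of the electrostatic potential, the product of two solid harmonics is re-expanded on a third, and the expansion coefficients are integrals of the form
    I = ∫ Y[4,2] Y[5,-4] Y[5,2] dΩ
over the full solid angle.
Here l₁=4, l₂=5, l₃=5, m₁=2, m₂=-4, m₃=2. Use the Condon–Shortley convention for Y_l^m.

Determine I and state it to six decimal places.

0.118854

m-sum 0 ✓  L=14 even ✓  1≤5≤9 ✓
Π(2lᵢ+1) = 9×11×11 = 1089
triangle coeff Δ(4,5,5) = 1/3153150
Σ_t [0,4]: t=0:+1/69120 t=1:−1/1728 t=2:+1/576 t=3:−1/1728 t=4:+1/69120 = 7/11520
(3j)²=2/143 [(4 5 5; 0 0 0)], sign=-1
Σ_t [0,1]: t=0:+1/11520 t=1:−1/25920 = 1/20736
(3j)²=5/429 [(4 5 5; 2 -4 2)], sign=-1
⇒ 4πI² = 30/169
I = (+1)√(30/169/(4π)) = 0.11885360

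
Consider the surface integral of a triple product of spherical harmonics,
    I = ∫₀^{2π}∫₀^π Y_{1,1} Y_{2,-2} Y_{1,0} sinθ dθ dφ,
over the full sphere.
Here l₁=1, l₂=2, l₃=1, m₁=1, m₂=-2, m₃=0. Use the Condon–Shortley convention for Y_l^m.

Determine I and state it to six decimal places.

1 − 2 + 0 = -1 ≠ 0: azimuthal integral kills it; I = 0

0.000000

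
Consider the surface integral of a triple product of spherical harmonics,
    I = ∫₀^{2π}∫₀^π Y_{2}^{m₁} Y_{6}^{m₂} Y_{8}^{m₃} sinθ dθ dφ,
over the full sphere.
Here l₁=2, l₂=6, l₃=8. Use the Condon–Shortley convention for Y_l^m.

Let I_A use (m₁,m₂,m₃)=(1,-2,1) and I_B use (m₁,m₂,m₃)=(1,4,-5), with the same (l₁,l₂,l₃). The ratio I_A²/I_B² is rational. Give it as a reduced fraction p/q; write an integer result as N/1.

105/286

Shared (l₁,l₂,l₃)=(2,6,8): N and (l;000)² cancel in I_A²/I_B².
A: Δ = 0!·4!·12!/17! = 1/30940; Racah Σ t=0..0: t=0:+1/5806080 = 1/5806080; ⇒ 3j(2 6 8; 1 -2 1)² = 9/884, sgn -1
B: Δ = 0!·4!·12!/17! = 1/30940; Racah Σ t=0..0: t=0:+1/43545600 = 1/43545600; ⇒ 3j(2 6 8; 1 4 -5)² = 33/1190, sgn -1
I_A²/I_B² = (9/884)/(33/1190) = 105/286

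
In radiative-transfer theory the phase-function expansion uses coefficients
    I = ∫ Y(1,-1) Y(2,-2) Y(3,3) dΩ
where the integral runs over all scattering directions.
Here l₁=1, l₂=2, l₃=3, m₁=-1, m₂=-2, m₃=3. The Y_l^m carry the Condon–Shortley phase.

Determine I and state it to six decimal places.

Rules hold: Σm=0, L=6 even, 1≤3≤3.
N = 3·5·7 = 105
Δ = 0!·2!·4!/7! = 1/105
Racah Σ t=0..0: t=0:+1/4 = 1/4
⇒ 3j(1 2 3; 0 0 0)² = 3/35, sgn -1
Racah Σ t=0..0: t=0:+1/48 = 1/48
⇒ 3j(1 2 3; -1 -2 3)² = 1/7, sgn +1
4πI² = N·(3j₀)²·(3jₘ)² = 9/7
I = -1·√(1.28571/4π) = -0.31986543

-0.319865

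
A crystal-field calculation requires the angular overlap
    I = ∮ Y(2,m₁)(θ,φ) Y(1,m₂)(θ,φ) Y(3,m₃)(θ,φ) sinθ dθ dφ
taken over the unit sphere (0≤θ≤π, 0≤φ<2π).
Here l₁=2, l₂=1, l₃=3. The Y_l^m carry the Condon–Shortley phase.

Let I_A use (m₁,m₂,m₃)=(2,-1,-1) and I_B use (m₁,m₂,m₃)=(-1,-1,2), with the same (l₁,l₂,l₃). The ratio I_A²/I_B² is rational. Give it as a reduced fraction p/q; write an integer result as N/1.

Shared (l₁,l₂,l₃)=(2,1,3): N and (l;000)² cancel in I_A²/I_B².
A: Δ = 0!·4!·2!/7! = 1/105; Racah Σ t=0..0: t=0:+1/48 = 1/48; ⇒ 3j(2 1 3; 2 -1 -1)² = 1/105, sgn +1
B: Δ = 0!·4!·2!/7! = 1/105; Racah Σ t=0..0: t=0:+1/12 = 1/12; ⇒ 3j(2 1 3; -1 -1 2)² = 2/21, sgn -1
I_A²/I_B² = (1/105)/(2/21) = 1/10

1/10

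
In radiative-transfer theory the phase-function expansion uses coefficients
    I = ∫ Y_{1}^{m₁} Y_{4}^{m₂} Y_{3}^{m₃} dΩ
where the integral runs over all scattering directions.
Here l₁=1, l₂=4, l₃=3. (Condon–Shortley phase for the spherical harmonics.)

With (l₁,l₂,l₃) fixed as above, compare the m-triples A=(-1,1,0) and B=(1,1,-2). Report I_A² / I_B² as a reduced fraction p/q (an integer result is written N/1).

Same 1,4,3: normalisation and zero-m 3j drop out of the ratio.
A: Δ: 2! 0! 6! / 9! → 1/252; sum: t=2:+1/72 = 1/72; 3j²(1 4 3; -1 1 0) = Δ·Π!·Σ² = 5/126  (sign -1)
B: Δ: 2! 0! 6! / 9! → 1/252; sum: t=0:+1/240 = 1/240; 3j²(1 4 3; 1 1 -2) = Δ·Π!·Σ² = 1/84  (sign -1)
I_A²/I_B² = (5/126)/(1/84) = 10/3

10/3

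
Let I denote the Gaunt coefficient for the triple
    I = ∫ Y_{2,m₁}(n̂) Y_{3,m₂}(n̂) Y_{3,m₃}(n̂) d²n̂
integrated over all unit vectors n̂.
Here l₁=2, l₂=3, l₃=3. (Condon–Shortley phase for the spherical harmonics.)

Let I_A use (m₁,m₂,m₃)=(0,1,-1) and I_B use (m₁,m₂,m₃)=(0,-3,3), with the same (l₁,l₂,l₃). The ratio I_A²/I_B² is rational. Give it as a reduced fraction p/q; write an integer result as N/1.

Shared (l₁,l₂,l₃)=(2,3,3): N and (l;000)² cancel in I_A²/I_B².
A: Δ = 2!·2!·4!/9! = 1/3780; Racah Σ t=0..2: t=0:+1/96 t=1:−1/6 t=2:+1/16 = -3/32; ⇒ 3j(2 3 3; 0 1 -1)² = 3/140, sgn -1
B: Δ = 2!·2!·4!/9! = 1/3780; Racah Σ t=0..0: t=0:+1/96 = 1/96; ⇒ 3j(2 3 3; 0 -3 3)² = 5/84, sgn +1
I_A²/I_B² = (3/140)/(5/84) = 9/25

9/25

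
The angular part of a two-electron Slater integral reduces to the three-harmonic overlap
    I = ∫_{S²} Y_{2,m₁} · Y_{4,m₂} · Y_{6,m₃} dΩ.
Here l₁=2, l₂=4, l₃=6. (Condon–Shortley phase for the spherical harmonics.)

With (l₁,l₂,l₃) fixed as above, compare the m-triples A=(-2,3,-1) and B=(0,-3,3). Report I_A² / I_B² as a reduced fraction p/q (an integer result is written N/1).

5/108

Same 2,4,6: normalisation and zero-m 3j drop out of the ratio.
A: Δ: 0! 4! 8! / 13! → 1/6435; sum: t=0:+1/120960 = 1/120960; 3j²(2 4 6; -2 3 -1) = Δ·Π!·Σ² = 1/1287  (sign -1)
B: Δ: 0! 4! 8! / 13! → 1/6435; sum: t=0:+1/20160 = 1/20160; 3j²(2 4 6; 0 -3 3) = Δ·Π!·Σ² = 12/715  (sign -1)
I_A²/I_B² = (1/1287)/(12/715) = 5/108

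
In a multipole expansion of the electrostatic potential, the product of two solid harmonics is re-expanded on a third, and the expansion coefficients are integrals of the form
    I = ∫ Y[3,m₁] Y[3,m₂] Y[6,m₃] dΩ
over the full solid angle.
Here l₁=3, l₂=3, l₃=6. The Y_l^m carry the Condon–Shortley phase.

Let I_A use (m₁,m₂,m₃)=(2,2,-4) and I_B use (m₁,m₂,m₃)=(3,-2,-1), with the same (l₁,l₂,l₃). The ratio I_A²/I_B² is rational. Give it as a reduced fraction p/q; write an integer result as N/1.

l's match ⇒ only the (l;m) 3-j factors differ between A and B.
A: triangle coeff Δ(3,3,6) = 1/12012; Σ_t [0,0]: t=0:+1/14400 = 1/14400; (3j)²=6/143 [(3 3 6; 2 2 -4)], sign=+1
B: triangle coeff Δ(3,3,6) = 1/12012; Σ_t [0,0]: t=0:+1/86400 = 1/86400; (3j)²=1/1716 [(3 3 6; 3 -2 -1)], sign=-1
I_A²/I_B² = (6/143)/(1/1716) = 72/1

72/1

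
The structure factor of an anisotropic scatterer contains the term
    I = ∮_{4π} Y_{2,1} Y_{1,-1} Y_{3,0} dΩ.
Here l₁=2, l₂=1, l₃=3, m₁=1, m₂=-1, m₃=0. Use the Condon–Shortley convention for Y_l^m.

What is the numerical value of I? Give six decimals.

0.143048

m-sum 0 ✓  L=6 even ✓  1≤3≤3 ✓
Π(2lᵢ+1) = 5×3×7 = 105
triangle coeff Δ(2,1,3) = 1/105
Σ_t [0,0]: t=0:+1/4 = 1/4
(3j)²=3/35 [(2 1 3; 0 0 0)], sign=-1
Σ_t [0,0]: t=0:+1/12 = 1/12
(3j)²=1/35 [(2 1 3; 1 -1 0)], sign=-1
⇒ 4πI² = 9/35
I = (+1)√(9/35/(4π)) = 0.14304817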